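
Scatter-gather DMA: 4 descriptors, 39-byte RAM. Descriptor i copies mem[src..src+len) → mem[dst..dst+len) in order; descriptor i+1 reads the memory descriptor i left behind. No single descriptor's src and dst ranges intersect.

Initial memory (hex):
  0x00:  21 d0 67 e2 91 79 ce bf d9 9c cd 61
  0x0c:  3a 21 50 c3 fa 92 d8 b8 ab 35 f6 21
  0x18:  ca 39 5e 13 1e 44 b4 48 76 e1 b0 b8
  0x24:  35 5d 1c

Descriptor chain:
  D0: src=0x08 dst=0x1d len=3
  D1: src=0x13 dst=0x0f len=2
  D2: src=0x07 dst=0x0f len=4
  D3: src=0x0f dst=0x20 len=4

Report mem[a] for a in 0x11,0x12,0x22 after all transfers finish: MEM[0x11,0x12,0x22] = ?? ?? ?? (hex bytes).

[0] 0x08->0x1d len=3 : d9 9c cd
[1] 0x13->0x0f len=2 : b8 ab
[2] 0x07->0x0f len=4 : bf d9 9c cd
[3] 0x0f->0x20 len=4 : bf d9 9c cd
query mem[0x11]=0x9c, mem[0x12]=0xcd, mem[0x22]=0x9c

MEM[0x11,0x12,0x22] = 9c cd 9c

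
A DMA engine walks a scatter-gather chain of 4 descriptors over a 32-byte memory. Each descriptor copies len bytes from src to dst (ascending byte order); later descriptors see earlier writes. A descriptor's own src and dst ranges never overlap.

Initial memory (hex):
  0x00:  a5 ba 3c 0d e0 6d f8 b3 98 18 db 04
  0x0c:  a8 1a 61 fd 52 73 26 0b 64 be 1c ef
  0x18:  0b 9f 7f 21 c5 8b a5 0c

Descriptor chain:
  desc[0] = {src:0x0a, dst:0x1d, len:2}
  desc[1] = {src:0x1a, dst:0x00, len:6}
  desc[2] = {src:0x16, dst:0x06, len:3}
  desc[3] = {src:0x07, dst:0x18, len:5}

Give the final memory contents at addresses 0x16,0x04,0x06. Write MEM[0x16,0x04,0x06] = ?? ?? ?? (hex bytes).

#0 dst[0x1d+2] := {0xdb,0x04}
#1 dst[0x00+6] := {0x7f,0x21,0xc5,0xdb,0x04,0x0c}
#2 dst[0x06+3] := {0x1c,0xef,0x0b}
#3 dst[0x18+5] := {0xef,0x0b,0x18,0xdb,0x04}
query mem[0x16]=0x1c, mem[0x04]=0x04, mem[0x06]=0x1c

MEM[0x16,0x04,0x06] = 1c 04 1c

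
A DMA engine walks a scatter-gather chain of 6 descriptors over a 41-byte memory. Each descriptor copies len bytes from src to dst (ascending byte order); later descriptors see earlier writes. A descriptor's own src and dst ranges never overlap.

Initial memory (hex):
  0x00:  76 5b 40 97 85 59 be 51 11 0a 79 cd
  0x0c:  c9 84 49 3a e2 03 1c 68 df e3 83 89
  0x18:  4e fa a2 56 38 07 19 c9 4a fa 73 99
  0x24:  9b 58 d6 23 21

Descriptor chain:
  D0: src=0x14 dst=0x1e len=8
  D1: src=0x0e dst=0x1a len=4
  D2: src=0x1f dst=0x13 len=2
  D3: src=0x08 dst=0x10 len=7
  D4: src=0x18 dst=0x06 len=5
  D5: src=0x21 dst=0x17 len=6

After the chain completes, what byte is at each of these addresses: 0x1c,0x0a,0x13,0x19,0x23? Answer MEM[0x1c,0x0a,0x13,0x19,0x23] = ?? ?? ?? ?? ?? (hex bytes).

  after D0: wrote 8B at 0x1e = dfe383894efaa256
  after D1: wrote 4B at 0x1a = 493ae203
  after D2: wrote 2B at 0x13 = e383
  after D3: wrote 7B at 0x10 = 110a79cdc98449
  after D4: wrote 5B at 0x06 = 4efa493ae2
  after D5: wrote 6B at 0x17 = 894efaa256d6
query mem[0x1c]=0xd6, mem[0x0a]=0xe2, mem[0x13]=0xcd, mem[0x19]=0xfa, mem[0x23]=0xfa

MEM[0x1c,0x0a,0x13,0x19,0x23] = d6 e2 cd fa fa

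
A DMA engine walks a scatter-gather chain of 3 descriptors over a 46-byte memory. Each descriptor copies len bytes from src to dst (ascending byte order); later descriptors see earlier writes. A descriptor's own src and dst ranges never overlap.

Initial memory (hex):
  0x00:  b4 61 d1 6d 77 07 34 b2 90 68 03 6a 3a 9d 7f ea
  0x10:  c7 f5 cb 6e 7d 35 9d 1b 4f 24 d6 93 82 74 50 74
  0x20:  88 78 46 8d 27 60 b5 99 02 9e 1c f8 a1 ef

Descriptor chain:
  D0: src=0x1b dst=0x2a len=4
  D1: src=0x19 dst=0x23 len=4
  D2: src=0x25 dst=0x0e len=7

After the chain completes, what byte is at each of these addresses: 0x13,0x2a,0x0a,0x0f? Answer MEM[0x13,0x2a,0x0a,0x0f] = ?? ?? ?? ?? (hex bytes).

[0] 0x1b->0x2a len=4 : 93 82 74 50
[1] 0x19->0x23 len=4 : 24 d6 93 82
[2] 0x25->0x0e len=7 : 93 82 99 02 9e 93 82
query mem[0x13]=0x93, mem[0x2a]=0x93, mem[0x0a]=0x03, mem[0x0f]=0x82

MEM[0x13,0x2a,0x0a,0x0f] = 93 93 03 82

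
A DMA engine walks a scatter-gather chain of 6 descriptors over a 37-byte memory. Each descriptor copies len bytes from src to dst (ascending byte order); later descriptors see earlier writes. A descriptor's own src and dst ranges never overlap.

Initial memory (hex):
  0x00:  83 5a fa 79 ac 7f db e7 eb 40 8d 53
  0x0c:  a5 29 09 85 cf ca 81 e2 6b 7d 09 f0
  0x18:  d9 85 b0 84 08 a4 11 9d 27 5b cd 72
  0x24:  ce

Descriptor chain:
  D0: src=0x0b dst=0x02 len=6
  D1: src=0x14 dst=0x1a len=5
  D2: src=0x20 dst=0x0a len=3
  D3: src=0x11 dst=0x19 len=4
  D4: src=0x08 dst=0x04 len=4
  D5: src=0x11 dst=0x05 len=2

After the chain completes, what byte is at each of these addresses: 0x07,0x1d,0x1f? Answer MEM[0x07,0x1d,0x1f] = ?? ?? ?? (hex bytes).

MEM[0x07,0x1d,0x1f] = 5b f0 9d

D0: mem[0x02..0x07] <- [53 a5 29 09 85 cf]
D1: mem[0x1a..0x1e] <- [6b 7d 09 f0 d9]
D2: mem[0x0a..0x0c] <- [27 5b cd]
D3: mem[0x19..0x1c] <- [ca 81 e2 6b]
D4: mem[0x04..0x07] <- [eb 40 27 5b]
D5: mem[0x05..0x06] <- [ca 81]
query mem[0x07]=0x5b, mem[0x1d]=0xf0, mem[0x1f]=0x9d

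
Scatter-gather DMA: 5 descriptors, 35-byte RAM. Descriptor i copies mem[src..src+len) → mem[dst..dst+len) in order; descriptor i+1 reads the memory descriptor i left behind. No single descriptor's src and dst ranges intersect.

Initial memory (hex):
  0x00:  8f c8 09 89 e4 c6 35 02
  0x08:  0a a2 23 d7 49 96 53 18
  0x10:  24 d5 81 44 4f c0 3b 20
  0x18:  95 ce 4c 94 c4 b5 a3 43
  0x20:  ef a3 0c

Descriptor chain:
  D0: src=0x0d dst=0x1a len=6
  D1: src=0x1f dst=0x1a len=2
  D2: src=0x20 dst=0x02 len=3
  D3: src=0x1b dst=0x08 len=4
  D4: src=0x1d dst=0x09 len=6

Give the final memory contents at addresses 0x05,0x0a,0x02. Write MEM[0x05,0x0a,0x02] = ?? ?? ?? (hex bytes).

D0: mem[0x1a..0x1f] <- [96 53 18 24 d5 81]
D1: mem[0x1a..0x1b] <- [81 ef]
D2: mem[0x02..0x04] <- [ef a3 0c]
D3: mem[0x08..0x0b] <- [ef 18 24 d5]
D4: mem[0x09..0x0e] <- [24 d5 81 ef a3 0c]
query mem[0x05]=0xc6, mem[0x0a]=0xd5, mem[0x02]=0xef

MEM[0x05,0x0a,0x02] = c6 d5 ef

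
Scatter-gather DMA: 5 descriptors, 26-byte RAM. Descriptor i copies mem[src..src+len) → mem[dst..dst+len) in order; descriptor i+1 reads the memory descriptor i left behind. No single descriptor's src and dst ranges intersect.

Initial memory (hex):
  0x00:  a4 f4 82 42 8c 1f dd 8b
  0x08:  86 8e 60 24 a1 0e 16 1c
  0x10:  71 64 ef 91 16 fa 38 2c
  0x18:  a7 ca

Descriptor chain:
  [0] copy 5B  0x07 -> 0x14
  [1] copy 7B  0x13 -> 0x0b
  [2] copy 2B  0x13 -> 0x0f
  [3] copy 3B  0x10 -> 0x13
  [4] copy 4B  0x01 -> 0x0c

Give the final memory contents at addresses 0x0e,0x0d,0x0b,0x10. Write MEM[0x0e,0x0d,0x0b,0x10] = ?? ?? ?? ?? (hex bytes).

MEM[0x0e,0x0d,0x0b,0x10] = 42 82 91 8b

[0] 0x07->0x14 len=5 : 8b 86 8e 60 24
[1] 0x13->0x0b len=7 : 91 8b 86 8e 60 24 ca
[2] 0x13->0x0f len=2 : 91 8b
[3] 0x10->0x13 len=3 : 8b ca ef
[4] 0x01->0x0c len=4 : f4 82 42 8c
query mem[0x0e]=0x42, mem[0x0d]=0x82, mem[0x0b]=0x91, mem[0x10]=0x8b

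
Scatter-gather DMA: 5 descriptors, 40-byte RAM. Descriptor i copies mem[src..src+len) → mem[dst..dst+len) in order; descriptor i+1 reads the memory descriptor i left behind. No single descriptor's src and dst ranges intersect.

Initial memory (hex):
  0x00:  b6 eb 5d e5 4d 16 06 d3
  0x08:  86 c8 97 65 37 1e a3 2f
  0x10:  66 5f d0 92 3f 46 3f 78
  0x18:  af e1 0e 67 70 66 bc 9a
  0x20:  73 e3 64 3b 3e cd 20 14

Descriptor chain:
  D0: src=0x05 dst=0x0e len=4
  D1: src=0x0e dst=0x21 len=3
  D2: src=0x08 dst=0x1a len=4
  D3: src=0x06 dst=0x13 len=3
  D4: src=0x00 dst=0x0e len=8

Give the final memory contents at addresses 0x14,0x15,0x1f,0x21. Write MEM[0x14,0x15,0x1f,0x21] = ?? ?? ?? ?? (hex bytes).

#0 dst[0x0e+4] := {0x16,0x06,0xd3,0x86}
#1 dst[0x21+3] := {0x16,0x06,0xd3}
#2 dst[0x1a+4] := {0x86,0xc8,0x97,0x65}
#3 dst[0x13+3] := {0x06,0xd3,0x86}
#4 dst[0x0e+8] := {0xb6,0xeb,0x5d,0xe5,0x4d,0x16,0x06,0xd3}
query mem[0x14]=0x06, mem[0x15]=0xd3, mem[0x1f]=0x9a, mem[0x21]=0x16

MEM[0x14,0x15,0x1f,0x21] = 06 d3 9a 16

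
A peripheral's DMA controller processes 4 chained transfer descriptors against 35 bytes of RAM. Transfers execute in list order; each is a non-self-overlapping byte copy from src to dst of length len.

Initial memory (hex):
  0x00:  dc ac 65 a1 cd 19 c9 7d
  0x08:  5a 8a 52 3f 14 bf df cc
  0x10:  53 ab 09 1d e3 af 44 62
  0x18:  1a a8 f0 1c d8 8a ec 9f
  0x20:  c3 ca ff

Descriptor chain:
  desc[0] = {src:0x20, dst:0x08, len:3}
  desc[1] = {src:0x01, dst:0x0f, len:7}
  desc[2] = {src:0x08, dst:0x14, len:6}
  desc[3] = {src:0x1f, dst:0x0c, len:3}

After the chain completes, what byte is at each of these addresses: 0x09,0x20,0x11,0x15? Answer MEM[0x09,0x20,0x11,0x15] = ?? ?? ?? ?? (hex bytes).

#0 dst[0x08+3] := {0xc3,0xca,0xff}
#1 dst[0x0f+7] := {0xac,0x65,0xa1,0xcd,0x19,0xc9,0x7d}
#2 dst[0x14+6] := {0xc3,0xca,0xff,0x3f,0x14,0xbf}
#3 dst[0x0c+3] := {0x9f,0xc3,0xca}
query mem[0x09]=0xca, mem[0x20]=0xc3, mem[0x11]=0xa1, mem[0x15]=0xca

MEM[0x09,0x20,0x11,0x15] = ca c3 a1 ca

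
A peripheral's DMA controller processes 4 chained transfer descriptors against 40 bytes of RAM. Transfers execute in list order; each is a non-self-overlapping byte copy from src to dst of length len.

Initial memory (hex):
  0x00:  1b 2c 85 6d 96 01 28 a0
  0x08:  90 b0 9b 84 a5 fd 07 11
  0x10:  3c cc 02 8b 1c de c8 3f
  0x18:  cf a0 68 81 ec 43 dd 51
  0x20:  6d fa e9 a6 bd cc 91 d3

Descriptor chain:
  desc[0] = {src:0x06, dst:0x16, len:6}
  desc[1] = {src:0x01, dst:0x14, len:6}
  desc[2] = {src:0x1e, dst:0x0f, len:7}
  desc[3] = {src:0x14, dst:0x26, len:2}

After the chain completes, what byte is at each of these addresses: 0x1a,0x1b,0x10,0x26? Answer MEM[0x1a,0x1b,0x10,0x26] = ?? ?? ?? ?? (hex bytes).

MEM[0x1a,0x1b,0x10,0x26] = 9b 84 51 a6

#0 dst[0x16+6] := {0x28,0xa0,0x90,0xb0,0x9b,0x84}
#1 dst[0x14+6] := {0x2c,0x85,0x6d,0x96,0x01,0x28}
#2 dst[0x0f+7] := {0xdd,0x51,0x6d,0xfa,0xe9,0xa6,0xbd}
#3 dst[0x26+2] := {0xa6,0xbd}
query mem[0x1a]=0x9b, mem[0x1b]=0x84, mem[0x10]=0x51, mem[0x26]=0xa6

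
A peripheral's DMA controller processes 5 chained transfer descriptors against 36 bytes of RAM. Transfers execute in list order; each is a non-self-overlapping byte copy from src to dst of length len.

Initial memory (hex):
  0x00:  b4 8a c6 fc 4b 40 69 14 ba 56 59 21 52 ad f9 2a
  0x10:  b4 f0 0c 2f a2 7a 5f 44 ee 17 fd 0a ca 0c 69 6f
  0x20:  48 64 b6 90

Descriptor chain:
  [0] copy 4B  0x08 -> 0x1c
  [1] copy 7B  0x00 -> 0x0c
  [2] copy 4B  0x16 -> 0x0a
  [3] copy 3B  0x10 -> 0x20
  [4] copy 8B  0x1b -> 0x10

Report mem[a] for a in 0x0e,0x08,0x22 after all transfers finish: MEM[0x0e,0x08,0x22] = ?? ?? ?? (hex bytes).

D0: mem[0x1c..0x1f] <- [ba 56 59 21]
D1: mem[0x0c..0x12] <- [b4 8a c6 fc 4b 40 69]
D2: mem[0x0a..0x0d] <- [5f 44 ee 17]
D3: mem[0x20..0x22] <- [4b 40 69]
D4: mem[0x10..0x17] <- [0a ba 56 59 21 4b 40 69]
query mem[0x0e]=0xc6, mem[0x08]=0xba, mem[0x22]=0x69

MEM[0x0e,0x08,0x22] = c6 ba 69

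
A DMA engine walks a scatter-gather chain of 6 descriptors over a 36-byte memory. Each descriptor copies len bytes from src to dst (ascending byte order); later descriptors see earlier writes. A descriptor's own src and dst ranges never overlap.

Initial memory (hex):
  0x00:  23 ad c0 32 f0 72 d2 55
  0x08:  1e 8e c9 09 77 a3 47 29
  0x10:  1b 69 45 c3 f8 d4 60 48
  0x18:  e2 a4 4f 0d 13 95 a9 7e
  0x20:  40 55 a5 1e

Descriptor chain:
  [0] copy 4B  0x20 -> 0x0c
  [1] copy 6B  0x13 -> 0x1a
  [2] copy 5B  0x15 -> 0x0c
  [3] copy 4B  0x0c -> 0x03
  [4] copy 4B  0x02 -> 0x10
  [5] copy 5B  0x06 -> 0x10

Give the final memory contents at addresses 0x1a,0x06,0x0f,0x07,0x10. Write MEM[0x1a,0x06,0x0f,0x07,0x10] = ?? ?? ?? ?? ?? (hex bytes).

#0 dst[0x0c+4] := {0x40,0x55,0xa5,0x1e}
#1 dst[0x1a+6] := {0xc3,0xf8,0xd4,0x60,0x48,0xe2}
#2 dst[0x0c+5] := {0xd4,0x60,0x48,0xe2,0xa4}
#3 dst[0x03+4] := {0xd4,0x60,0x48,0xe2}
#4 dst[0x10+4] := {0xc0,0xd4,0x60,0x48}
#5 dst[0x10+5] := {0xe2,0x55,0x1e,0x8e,0xc9}
query mem[0x1a]=0xc3, mem[0x06]=0xe2, mem[0x0f]=0xe2, mem[0x07]=0x55, mem[0x10]=0xe2

MEM[0x1a,0x06,0x0f,0x07,0x10] = c3 e2 e2 55 e2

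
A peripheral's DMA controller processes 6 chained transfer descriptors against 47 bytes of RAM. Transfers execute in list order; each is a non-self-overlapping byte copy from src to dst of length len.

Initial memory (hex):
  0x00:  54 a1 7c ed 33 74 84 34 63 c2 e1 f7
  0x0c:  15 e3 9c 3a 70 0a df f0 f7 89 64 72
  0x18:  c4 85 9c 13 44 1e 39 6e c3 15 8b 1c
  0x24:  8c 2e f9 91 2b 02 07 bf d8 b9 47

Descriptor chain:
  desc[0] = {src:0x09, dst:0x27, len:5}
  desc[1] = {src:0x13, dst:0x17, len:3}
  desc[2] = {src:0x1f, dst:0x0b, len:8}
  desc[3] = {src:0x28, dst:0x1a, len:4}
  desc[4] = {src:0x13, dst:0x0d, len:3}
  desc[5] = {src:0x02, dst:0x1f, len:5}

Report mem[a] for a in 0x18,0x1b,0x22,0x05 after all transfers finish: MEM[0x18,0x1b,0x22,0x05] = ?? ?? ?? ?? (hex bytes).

MEM[0x18,0x1b,0x22,0x05] = f7 f7 74 74

  after D0: wrote 5B at 0x27 = c2e1f715e3
  after D1: wrote 3B at 0x17 = f0f789
  after D2: wrote 8B at 0x0b = 6ec3158b1c8c2ef9
  after D3: wrote 4B at 0x1a = e1f715e3
  after D4: wrote 3B at 0x0d = f0f789
  after D5: wrote 5B at 0x1f = 7ced337484
query mem[0x18]=0xf7, mem[0x1b]=0xf7, mem[0x22]=0x74, mem[0x05]=0x74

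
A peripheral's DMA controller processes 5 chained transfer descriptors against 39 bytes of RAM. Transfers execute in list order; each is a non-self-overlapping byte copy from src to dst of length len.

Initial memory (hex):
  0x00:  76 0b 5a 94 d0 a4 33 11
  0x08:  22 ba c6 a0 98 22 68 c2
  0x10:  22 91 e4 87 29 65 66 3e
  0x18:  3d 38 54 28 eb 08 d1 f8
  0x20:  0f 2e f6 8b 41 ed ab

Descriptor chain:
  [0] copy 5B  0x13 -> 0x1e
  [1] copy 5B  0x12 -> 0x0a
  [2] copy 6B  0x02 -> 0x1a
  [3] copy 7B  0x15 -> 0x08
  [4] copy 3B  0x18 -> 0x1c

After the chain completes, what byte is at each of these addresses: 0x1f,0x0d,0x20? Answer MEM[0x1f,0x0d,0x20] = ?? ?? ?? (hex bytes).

[0] 0x13->0x1e len=5 : 87 29 65 66 3e
[1] 0x12->0x0a len=5 : e4 87 29 65 66
[2] 0x02->0x1a len=6 : 5a 94 d0 a4 33 11
[3] 0x15->0x08 len=7 : 65 66 3e 3d 38 5a 94
[4] 0x18->0x1c len=3 : 3d 38 5a
query mem[0x1f]=0x11, mem[0x0d]=0x5a, mem[0x20]=0x65

MEM[0x1f,0x0d,0x20] = 11 5a 65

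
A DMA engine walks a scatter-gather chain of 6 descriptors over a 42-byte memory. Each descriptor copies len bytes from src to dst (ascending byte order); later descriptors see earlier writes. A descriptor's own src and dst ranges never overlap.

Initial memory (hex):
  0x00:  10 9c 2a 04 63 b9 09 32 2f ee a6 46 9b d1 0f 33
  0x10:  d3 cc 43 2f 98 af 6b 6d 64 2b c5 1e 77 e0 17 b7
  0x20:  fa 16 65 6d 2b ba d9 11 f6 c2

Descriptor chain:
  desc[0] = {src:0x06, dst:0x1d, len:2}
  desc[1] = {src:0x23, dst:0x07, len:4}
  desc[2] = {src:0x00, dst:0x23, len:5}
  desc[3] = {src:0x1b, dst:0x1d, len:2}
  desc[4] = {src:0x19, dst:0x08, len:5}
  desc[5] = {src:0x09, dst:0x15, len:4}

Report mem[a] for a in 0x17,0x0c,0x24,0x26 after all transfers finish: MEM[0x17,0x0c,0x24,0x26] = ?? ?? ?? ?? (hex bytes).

MEM[0x17,0x0c,0x24,0x26] = 77 1e 9c 04

[0] 0x06->0x1d len=2 : 09 32
[1] 0x23->0x07 len=4 : 6d 2b ba d9
[2] 0x00->0x23 len=5 : 10 9c 2a 04 63
[3] 0x1b->0x1d len=2 : 1e 77
[4] 0x19->0x08 len=5 : 2b c5 1e 77 1e
[5] 0x09->0x15 len=4 : c5 1e 77 1e
query mem[0x17]=0x77, mem[0x0c]=0x1e, mem[0x24]=0x9c, mem[0x26]=0x04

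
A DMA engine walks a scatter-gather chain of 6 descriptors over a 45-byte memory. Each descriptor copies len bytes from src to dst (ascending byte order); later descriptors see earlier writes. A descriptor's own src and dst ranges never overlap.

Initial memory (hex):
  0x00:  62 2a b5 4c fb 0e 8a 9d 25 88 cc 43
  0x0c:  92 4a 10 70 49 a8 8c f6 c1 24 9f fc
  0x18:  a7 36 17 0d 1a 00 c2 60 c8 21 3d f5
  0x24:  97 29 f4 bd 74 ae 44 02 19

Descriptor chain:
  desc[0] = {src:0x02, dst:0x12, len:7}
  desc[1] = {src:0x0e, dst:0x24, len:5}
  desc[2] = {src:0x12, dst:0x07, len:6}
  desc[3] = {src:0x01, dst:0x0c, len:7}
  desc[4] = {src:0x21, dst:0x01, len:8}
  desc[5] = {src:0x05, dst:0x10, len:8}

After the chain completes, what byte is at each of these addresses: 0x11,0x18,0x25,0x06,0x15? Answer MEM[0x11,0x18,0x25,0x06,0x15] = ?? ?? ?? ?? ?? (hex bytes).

D0: mem[0x12..0x18] <- [b5 4c fb 0e 8a 9d 25]
D1: mem[0x24..0x28] <- [10 70 49 a8 b5]
D2: mem[0x07..0x0c] <- [b5 4c fb 0e 8a 9d]
D3: mem[0x0c..0x12] <- [2a b5 4c fb 0e 8a b5]
D4: mem[0x01..0x08] <- [21 3d f5 10 70 49 a8 b5]
D5: mem[0x10..0x17] <- [70 49 a8 b5 fb 0e 8a 2a]
query mem[0x11]=0x49, mem[0x18]=0x25, mem[0x25]=0x70, mem[0x06]=0x49, mem[0x15]=0x0e

MEM[0x11,0x18,0x25,0x06,0x15] = 49 25 70 49 0e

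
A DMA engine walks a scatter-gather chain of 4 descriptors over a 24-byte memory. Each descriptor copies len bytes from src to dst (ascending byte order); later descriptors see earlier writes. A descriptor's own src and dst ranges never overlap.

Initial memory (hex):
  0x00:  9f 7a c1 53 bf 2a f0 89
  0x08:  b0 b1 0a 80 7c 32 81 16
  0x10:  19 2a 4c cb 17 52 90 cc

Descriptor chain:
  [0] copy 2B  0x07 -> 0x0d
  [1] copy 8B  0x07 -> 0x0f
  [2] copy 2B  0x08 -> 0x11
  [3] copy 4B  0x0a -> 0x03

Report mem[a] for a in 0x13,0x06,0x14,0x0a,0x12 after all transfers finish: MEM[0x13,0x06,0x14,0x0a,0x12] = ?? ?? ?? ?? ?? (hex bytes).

[0] 0x07->0x0d len=2 : 89 b0
[1] 0x07->0x0f len=8 : 89 b0 b1 0a 80 7c 89 b0
[2] 0x08->0x11 len=2 : b0 b1
[3] 0x0a->0x03 len=4 : 0a 80 7c 89
query mem[0x13]=0x80, mem[0x06]=0x89, mem[0x14]=0x7c, mem[0x0a]=0x0a, mem[0x12]=0xb1

MEM[0x13,0x06,0x14,0x0a,0x12] = 80 89 7c 0a b1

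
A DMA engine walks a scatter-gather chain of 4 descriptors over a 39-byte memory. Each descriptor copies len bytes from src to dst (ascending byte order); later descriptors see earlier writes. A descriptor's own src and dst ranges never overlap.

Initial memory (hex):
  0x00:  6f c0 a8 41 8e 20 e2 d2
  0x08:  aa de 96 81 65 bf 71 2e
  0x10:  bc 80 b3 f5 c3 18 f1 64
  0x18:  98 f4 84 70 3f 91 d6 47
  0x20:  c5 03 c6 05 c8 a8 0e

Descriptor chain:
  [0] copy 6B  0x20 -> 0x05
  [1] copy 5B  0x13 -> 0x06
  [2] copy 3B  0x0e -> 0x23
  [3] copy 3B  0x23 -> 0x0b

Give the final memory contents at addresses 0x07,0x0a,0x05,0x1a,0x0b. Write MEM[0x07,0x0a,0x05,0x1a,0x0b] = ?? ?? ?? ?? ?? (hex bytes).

[0] 0x20->0x05 len=6 : c5 03 c6 05 c8 a8
[1] 0x13->0x06 len=5 : f5 c3 18 f1 64
[2] 0x0e->0x23 len=3 : 71 2e bc
[3] 0x23->0x0b len=3 : 71 2e bc
query mem[0x07]=0xc3, mem[0x0a]=0x64, mem[0x05]=0xc5, mem[0x1a]=0x84, mem[0x0b]=0x71

MEM[0x07,0x0a,0x05,0x1a,0x0b] = c3 64 c5 84 71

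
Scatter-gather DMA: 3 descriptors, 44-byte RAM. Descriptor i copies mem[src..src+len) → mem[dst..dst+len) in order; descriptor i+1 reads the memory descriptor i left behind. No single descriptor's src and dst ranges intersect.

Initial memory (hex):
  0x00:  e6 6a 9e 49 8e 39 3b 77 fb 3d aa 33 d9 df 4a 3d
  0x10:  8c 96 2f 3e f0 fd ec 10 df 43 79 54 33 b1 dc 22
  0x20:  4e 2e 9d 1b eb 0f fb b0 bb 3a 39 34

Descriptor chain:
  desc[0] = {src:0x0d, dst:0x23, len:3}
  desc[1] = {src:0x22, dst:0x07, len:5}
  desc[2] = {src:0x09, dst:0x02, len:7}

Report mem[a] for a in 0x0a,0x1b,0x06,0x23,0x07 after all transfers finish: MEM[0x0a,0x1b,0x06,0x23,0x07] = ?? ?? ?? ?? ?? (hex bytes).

MEM[0x0a,0x1b,0x06,0x23,0x07] = 3d 54 df df 4a

[0] 0x0d->0x23 len=3 : df 4a 3d
[1] 0x22->0x07 len=5 : 9d df 4a 3d fb
[2] 0x09->0x02 len=7 : 4a 3d fb d9 df 4a 3d
query mem[0x0a]=0x3d, mem[0x1b]=0x54, mem[0x06]=0xdf, mem[0x23]=0xdf, mem[0x07]=0x4a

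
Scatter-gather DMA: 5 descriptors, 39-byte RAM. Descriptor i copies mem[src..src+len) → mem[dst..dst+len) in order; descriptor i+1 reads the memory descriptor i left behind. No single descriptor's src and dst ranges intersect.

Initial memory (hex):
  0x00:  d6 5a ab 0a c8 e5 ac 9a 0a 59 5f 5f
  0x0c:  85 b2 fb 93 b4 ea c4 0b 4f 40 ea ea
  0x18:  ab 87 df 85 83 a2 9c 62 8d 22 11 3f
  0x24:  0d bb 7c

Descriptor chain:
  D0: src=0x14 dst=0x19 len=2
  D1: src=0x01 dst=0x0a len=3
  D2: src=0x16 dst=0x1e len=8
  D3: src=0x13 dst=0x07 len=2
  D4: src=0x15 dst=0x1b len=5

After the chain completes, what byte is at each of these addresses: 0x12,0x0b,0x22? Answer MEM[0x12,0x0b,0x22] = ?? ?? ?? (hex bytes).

MEM[0x12,0x0b,0x22] = c4 ab 40

D0: mem[0x19..0x1a] <- [4f 40]
D1: mem[0x0a..0x0c] <- [5a ab 0a]
D2: mem[0x1e..0x25] <- [ea ea ab 4f 40 85 83 a2]
D3: mem[0x07..0x08] <- [0b 4f]
D4: mem[0x1b..0x1f] <- [40 ea ea ab 4f]
query mem[0x12]=0xc4, mem[0x0b]=0xab, mem[0x22]=0x40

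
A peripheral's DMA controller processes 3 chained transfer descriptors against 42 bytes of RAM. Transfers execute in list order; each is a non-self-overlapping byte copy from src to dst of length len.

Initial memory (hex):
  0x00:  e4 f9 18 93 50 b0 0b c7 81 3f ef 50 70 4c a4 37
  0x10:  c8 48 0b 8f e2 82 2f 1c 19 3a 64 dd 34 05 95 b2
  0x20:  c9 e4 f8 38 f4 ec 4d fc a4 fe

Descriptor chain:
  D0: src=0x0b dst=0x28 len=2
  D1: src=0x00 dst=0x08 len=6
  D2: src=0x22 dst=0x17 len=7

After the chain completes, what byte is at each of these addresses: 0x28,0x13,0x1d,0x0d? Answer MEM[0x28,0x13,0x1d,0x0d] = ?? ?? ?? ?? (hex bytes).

D0: mem[0x28..0x29] <- [50 70]
D1: mem[0x08..0x0d] <- [e4 f9 18 93 50 b0]
D2: mem[0x17..0x1d] <- [f8 38 f4 ec 4d fc 50]
query mem[0x28]=0x50, mem[0x13]=0x8f, mem[0x1d]=0x50, mem[0x0d]=0xb0

MEM[0x28,0x13,0x1d,0x0d] = 50 8f 50 b0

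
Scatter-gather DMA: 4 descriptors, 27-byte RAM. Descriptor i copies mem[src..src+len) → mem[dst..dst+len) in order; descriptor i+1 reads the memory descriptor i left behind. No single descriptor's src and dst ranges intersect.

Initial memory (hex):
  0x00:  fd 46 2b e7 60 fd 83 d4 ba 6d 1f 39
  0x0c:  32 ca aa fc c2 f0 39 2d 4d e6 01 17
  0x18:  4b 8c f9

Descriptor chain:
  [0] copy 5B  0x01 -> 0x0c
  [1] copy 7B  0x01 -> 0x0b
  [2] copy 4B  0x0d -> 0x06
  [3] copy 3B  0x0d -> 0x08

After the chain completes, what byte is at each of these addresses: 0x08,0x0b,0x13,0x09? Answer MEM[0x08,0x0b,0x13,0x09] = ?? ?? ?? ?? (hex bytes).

[0] 0x01->0x0c len=5 : 46 2b e7 60 fd
[1] 0x01->0x0b len=7 : 46 2b e7 60 fd 83 d4
[2] 0x0d->0x06 len=4 : e7 60 fd 83
[3] 0x0d->0x08 len=3 : e7 60 fd
query mem[0x08]=0xe7, mem[0x0b]=0x46, mem[0x13]=0x2d, mem[0x09]=0x60

MEM[0x08,0x0b,0x13,0x09] = e7 46 2d 60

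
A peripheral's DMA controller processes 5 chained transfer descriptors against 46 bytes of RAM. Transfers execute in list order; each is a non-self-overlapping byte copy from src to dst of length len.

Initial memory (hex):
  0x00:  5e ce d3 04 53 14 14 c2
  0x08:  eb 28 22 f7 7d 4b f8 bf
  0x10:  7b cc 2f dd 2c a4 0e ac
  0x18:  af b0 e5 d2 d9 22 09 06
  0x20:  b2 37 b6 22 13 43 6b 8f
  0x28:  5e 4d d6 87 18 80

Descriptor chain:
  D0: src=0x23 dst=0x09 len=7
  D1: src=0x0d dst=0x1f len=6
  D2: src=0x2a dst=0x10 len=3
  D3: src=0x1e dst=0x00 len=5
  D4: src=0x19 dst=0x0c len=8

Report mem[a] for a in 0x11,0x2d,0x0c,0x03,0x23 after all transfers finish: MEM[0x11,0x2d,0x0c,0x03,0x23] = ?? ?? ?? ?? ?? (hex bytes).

MEM[0x11,0x2d,0x0c,0x03,0x23] = 09 80 b0 4d cc

  after D0: wrote 7B at 0x09 = 2213436b8f5e4d
  after D1: wrote 6B at 0x1f = 8f5e4d7bcc2f
  after D2: wrote 3B at 0x10 = d68718
  after D3: wrote 5B at 0x00 = 098f5e4d7b
  after D4: wrote 8B at 0x0c = b0e5d2d922098f5e
query mem[0x11]=0x09, mem[0x2d]=0x80, mem[0x0c]=0xb0, mem[0x03]=0x4d, mem[0x23]=0xcc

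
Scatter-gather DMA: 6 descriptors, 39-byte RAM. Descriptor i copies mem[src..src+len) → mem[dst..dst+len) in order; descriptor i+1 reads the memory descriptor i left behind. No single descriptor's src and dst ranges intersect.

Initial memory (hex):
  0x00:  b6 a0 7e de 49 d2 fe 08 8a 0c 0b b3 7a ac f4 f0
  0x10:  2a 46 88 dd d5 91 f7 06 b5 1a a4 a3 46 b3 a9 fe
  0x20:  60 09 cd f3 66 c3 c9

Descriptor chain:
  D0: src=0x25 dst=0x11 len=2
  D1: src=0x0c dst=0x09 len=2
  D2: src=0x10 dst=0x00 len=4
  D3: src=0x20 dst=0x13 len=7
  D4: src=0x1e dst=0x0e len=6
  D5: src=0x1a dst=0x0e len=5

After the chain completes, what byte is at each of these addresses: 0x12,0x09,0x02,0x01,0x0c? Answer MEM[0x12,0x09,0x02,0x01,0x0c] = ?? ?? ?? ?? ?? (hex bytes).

MEM[0x12,0x09,0x02,0x01,0x0c] = a9 7a c9 c3 7a

  after D0: wrote 2B at 0x11 = c3c9
  after D1: wrote 2B at 0x09 = 7aac
  after D2: wrote 4B at 0x00 = 2ac3c9dd
  after D3: wrote 7B at 0x13 = 6009cdf366c3c9
  after D4: wrote 6B at 0x0e = a9fe6009cdf3
  after D5: wrote 5B at 0x0e = a4a346b3a9
query mem[0x12]=0xa9, mem[0x09]=0x7a, mem[0x02]=0xc9, mem[0x01]=0xc3, mem[0x0c]=0x7a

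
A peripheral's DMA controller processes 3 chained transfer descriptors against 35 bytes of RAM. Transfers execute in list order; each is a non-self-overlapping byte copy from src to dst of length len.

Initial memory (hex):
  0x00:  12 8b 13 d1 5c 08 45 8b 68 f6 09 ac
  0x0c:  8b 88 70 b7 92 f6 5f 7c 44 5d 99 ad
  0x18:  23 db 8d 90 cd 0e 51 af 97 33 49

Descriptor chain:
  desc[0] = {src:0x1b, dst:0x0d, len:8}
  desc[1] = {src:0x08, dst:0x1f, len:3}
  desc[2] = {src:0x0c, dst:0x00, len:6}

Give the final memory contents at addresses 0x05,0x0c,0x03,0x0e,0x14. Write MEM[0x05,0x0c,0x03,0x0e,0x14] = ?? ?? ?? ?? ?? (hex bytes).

  after D0: wrote 8B at 0x0d = 90cd0e51af973349
  after D1: wrote 3B at 0x1f = 68f609
  after D2: wrote 6B at 0x00 = 8b90cd0e51af
query mem[0x05]=0xaf, mem[0x0c]=0x8b, mem[0x03]=0x0e, mem[0x0e]=0xcd, mem[0x14]=0x49

MEM[0x05,0x0c,0x03,0x0e,0x14] = af 8b 0e cd 49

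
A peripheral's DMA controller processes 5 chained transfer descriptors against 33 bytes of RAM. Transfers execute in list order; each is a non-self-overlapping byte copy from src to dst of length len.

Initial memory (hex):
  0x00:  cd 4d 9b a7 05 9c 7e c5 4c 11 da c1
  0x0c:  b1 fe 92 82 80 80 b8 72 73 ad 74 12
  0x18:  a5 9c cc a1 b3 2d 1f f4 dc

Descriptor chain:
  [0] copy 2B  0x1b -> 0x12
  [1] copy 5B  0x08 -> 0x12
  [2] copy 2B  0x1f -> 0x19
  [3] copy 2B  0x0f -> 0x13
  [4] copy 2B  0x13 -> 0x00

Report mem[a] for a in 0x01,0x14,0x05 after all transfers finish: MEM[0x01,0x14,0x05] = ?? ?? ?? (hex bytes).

  after D0: wrote 2B at 0x12 = a1b3
  after D1: wrote 5B at 0x12 = 4c11dac1b1
  after D2: wrote 2B at 0x19 = f4dc
  after D3: wrote 2B at 0x13 = 8280
  after D4: wrote 2B at 0x00 = 8280
query mem[0x01]=0x80, mem[0x14]=0x80, mem[0x05]=0x9c

MEM[0x01,0x14,0x05] = 80 80 9c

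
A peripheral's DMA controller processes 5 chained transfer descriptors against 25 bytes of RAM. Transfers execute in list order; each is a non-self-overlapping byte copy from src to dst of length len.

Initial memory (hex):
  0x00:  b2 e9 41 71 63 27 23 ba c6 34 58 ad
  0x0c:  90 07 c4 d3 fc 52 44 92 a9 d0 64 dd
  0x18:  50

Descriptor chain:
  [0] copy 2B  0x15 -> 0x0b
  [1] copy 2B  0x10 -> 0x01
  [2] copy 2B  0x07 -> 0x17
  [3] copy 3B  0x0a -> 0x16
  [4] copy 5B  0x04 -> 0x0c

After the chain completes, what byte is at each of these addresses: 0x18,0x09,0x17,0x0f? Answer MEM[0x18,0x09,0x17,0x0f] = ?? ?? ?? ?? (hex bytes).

MEM[0x18,0x09,0x17,0x0f] = 64 34 d0 ba

  after D0: wrote 2B at 0x0b = d064
  after D1: wrote 2B at 0x01 = fc52
  after D2: wrote 2B at 0x17 = bac6
  after D3: wrote 3B at 0x16 = 58d064
  after D4: wrote 5B at 0x0c = 632723bac6
query mem[0x18]=0x64, mem[0x09]=0x34, mem[0x17]=0xd0, mem[0x0f]=0xba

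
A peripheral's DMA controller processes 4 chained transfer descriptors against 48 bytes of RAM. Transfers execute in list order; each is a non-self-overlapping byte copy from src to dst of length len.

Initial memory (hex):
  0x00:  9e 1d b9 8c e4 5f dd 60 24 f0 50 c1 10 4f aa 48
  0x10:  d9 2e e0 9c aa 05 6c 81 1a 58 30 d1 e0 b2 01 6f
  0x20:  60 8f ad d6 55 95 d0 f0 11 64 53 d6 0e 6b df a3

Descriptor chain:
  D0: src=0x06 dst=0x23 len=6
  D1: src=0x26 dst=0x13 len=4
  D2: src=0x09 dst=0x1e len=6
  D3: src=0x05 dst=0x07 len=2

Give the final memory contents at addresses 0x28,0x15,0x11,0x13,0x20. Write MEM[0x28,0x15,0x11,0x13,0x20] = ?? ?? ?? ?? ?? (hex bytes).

  after D0: wrote 6B at 0x23 = dd6024f050c1
  after D1: wrote 4B at 0x13 = f050c164
  after D2: wrote 6B at 0x1e = f050c1104faa
  after D3: wrote 2B at 0x07 = 5fdd
query mem[0x28]=0xc1, mem[0x15]=0xc1, mem[0x11]=0x2e, mem[0x13]=0xf0, mem[0x20]=0xc1

MEM[0x28,0x15,0x11,0x13,0x20] = c1 c1 2e f0 c1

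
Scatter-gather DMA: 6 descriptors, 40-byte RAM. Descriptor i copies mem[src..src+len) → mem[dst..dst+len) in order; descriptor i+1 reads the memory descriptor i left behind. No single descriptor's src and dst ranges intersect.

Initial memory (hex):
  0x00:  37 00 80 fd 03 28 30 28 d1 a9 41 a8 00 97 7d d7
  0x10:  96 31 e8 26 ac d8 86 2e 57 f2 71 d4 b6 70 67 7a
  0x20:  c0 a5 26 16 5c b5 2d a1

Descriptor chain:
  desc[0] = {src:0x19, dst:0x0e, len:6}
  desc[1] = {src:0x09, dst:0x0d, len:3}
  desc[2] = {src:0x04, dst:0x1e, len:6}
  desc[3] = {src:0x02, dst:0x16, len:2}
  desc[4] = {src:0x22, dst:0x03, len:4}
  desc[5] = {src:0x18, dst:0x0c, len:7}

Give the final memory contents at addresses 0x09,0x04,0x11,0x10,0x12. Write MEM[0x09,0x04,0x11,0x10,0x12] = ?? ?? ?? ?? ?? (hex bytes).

  after D0: wrote 6B at 0x0e = f271d4b67067
  after D1: wrote 3B at 0x0d = a941a8
  after D2: wrote 6B at 0x1e = 03283028d1a9
  after D3: wrote 2B at 0x16 = 80fd
  after D4: wrote 4B at 0x03 = d1a95cb5
  after D5: wrote 7B at 0x0c = 57f271d4b67003
query mem[0x09]=0xa9, mem[0x04]=0xa9, mem[0x11]=0x70, mem[0x10]=0xb6, mem[0x12]=0x03

MEM[0x09,0x04,0x11,0x10,0x12] = a9 a9 70 b6 03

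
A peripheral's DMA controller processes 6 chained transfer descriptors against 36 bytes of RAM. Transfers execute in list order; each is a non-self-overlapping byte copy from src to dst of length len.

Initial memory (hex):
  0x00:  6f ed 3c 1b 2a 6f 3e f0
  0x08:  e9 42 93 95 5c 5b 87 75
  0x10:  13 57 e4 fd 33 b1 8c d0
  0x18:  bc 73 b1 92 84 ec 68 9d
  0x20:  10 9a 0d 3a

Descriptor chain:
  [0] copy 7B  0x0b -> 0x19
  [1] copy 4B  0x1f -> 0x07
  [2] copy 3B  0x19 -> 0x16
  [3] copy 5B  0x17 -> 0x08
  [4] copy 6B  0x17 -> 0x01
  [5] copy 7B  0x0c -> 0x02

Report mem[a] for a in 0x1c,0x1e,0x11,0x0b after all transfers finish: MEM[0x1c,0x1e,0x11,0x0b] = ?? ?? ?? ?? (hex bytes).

MEM[0x1c,0x1e,0x11,0x0b] = 87 13 57 5c

D0: mem[0x19..0x1f] <- [95 5c 5b 87 75 13 57]
D1: mem[0x07..0x0a] <- [57 10 9a 0d]
D2: mem[0x16..0x18] <- [95 5c 5b]
D3: mem[0x08..0x0c] <- [5c 5b 95 5c 5b]
D4: mem[0x01..0x06] <- [5c 5b 95 5c 5b 87]
D5: mem[0x02..0x08] <- [5b 5b 87 75 13 57 e4]
query mem[0x1c]=0x87, mem[0x1e]=0x13, mem[0x11]=0x57, mem[0x0b]=0x5c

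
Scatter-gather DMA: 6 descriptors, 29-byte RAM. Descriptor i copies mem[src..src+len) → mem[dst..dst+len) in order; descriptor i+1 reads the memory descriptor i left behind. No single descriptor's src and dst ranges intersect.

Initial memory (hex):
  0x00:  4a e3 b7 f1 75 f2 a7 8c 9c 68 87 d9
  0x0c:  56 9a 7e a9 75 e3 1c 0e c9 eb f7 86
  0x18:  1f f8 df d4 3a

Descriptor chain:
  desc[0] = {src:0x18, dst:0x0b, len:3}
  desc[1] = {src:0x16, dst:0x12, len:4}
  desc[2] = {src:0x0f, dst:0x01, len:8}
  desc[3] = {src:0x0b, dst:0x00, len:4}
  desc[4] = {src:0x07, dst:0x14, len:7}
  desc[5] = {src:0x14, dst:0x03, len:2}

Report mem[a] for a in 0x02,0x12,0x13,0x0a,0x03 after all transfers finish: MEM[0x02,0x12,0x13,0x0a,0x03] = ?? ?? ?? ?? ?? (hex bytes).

D0: mem[0x0b..0x0d] <- [1f f8 df]
D1: mem[0x12..0x15] <- [f7 86 1f f8]
D2: mem[0x01..0x08] <- [a9 75 e3 f7 86 1f f8 f7]
D3: mem[0x00..0x03] <- [1f f8 df 7e]
D4: mem[0x14..0x1a] <- [f8 f7 68 87 1f f8 df]
D5: mem[0x03..0x04] <- [f8 f7]
query mem[0x02]=0xdf, mem[0x12]=0xf7, mem[0x13]=0x86, mem[0x0a]=0x87, mem[0x03]=0xf8

MEM[0x02,0x12,0x13,0x0a,0x03] = df f7 86 87 f8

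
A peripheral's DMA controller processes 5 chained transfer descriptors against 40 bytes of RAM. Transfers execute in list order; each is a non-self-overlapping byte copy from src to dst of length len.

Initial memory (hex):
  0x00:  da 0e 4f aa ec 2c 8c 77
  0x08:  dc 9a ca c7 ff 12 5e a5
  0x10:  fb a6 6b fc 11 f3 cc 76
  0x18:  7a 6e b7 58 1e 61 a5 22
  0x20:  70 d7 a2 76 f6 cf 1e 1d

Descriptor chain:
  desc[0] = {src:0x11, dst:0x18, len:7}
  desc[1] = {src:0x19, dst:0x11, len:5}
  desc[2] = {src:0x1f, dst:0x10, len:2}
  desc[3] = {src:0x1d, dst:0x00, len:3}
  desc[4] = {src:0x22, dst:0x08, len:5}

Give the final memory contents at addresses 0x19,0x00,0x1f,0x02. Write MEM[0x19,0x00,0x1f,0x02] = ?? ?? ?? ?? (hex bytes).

MEM[0x19,0x00,0x1f,0x02] = 6b cc 22 22

D0: mem[0x18..0x1e] <- [a6 6b fc 11 f3 cc 76]
D1: mem[0x11..0x15] <- [6b fc 11 f3 cc]
D2: mem[0x10..0x11] <- [22 70]
D3: mem[0x00..0x02] <- [cc 76 22]
D4: mem[0x08..0x0c] <- [a2 76 f6 cf 1e]
query mem[0x19]=0x6b, mem[0x00]=0xcc, mem[0x1f]=0x22, mem[0x02]=0x22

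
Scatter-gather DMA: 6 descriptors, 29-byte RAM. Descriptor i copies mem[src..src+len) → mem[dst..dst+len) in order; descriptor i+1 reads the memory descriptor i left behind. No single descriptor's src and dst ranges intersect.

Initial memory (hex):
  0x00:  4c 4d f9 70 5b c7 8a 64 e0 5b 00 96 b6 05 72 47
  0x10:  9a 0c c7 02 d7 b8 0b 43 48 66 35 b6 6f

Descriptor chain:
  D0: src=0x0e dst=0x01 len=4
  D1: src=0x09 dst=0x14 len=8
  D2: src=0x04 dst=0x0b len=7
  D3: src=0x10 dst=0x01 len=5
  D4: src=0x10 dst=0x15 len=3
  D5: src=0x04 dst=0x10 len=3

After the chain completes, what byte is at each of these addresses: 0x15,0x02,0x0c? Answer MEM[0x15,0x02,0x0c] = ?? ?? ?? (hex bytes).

[0] 0x0e->0x01 len=4 : 72 47 9a 0c
[1] 0x09->0x14 len=8 : 5b 00 96 b6 05 72 47 9a
[2] 0x04->0x0b len=7 : 0c c7 8a 64 e0 5b 00
[3] 0x10->0x01 len=5 : 5b 00 c7 02 5b
[4] 0x10->0x15 len=3 : 5b 00 c7
[5] 0x04->0x10 len=3 : 02 5b 8a
query mem[0x15]=0x5b, mem[0x02]=0x00, mem[0x0c]=0xc7

MEM[0x15,0x02,0x0c] = 5b 00 c7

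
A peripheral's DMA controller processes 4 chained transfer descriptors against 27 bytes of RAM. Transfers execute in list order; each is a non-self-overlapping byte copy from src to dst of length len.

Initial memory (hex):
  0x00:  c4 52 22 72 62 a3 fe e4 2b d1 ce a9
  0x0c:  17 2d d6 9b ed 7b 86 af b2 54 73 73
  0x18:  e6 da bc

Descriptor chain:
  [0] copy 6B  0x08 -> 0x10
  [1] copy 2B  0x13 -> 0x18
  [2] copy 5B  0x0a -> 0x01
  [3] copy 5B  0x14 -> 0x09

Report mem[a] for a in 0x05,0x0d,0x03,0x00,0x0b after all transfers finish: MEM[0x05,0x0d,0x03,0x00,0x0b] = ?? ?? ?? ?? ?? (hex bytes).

[0] 0x08->0x10 len=6 : 2b d1 ce a9 17 2d
[1] 0x13->0x18 len=2 : a9 17
[2] 0x0a->0x01 len=5 : ce a9 17 2d d6
[3] 0x14->0x09 len=5 : 17 2d 73 73 a9
query mem[0x05]=0xd6, mem[0x0d]=0xa9, mem[0x03]=0x17, mem[0x00]=0xc4, mem[0x0b]=0x73

MEM[0x05,0x0d,0x03,0x00,0x0b] = d6 a9 17 c4 73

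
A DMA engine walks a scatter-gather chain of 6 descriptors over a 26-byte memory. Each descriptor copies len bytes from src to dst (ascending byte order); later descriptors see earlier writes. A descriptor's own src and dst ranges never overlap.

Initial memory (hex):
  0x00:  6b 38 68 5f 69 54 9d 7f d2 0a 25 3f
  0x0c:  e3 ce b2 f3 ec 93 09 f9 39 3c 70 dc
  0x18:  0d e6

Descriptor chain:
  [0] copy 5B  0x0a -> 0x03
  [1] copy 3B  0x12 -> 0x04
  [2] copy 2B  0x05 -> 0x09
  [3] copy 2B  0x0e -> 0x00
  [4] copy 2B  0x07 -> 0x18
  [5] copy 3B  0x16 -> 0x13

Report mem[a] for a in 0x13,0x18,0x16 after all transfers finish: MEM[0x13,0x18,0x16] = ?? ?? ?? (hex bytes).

D0: mem[0x03..0x07] <- [25 3f e3 ce b2]
D1: mem[0x04..0x06] <- [09 f9 39]
D2: mem[0x09..0x0a] <- [f9 39]
D3: mem[0x00..0x01] <- [b2 f3]
D4: mem[0x18..0x19] <- [b2 d2]
D5: mem[0x13..0x15] <- [70 dc b2]
query mem[0x13]=0x70, mem[0x18]=0xb2, mem[0x16]=0x70

MEM[0x13,0x18,0x16] = 70 b2 70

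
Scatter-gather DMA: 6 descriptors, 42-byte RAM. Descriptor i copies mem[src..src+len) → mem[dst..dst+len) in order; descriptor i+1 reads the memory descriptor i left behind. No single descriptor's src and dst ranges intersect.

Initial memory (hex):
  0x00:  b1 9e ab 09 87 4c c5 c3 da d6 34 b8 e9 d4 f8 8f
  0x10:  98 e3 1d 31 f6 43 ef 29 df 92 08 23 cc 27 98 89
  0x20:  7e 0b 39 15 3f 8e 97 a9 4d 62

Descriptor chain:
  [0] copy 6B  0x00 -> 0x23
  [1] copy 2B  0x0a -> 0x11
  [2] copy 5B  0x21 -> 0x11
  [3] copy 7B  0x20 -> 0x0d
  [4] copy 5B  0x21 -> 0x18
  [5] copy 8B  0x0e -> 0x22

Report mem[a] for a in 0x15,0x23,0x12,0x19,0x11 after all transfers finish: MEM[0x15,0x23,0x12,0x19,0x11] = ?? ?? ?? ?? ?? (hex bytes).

MEM[0x15,0x23,0x12,0x19,0x11] = ab 39 ab 39 9e

#0 dst[0x23+6] := {0xb1,0x9e,0xab,0x09,0x87,0x4c}
#1 dst[0x11+2] := {0x34,0xb8}
#2 dst[0x11+5] := {0x0b,0x39,0xb1,0x9e,0xab}
#3 dst[0x0d+7] := {0x7e,0x0b,0x39,0xb1,0x9e,0xab,0x09}
#4 dst[0x18+5] := {0x0b,0x39,0xb1,0x9e,0xab}
#5 dst[0x22+8] := {0x0b,0x39,0xb1,0x9e,0xab,0x09,0x9e,0xab}
query mem[0x15]=0xab, mem[0x23]=0x39, mem[0x12]=0xab, mem[0x19]=0x39, mem[0x11]=0x9e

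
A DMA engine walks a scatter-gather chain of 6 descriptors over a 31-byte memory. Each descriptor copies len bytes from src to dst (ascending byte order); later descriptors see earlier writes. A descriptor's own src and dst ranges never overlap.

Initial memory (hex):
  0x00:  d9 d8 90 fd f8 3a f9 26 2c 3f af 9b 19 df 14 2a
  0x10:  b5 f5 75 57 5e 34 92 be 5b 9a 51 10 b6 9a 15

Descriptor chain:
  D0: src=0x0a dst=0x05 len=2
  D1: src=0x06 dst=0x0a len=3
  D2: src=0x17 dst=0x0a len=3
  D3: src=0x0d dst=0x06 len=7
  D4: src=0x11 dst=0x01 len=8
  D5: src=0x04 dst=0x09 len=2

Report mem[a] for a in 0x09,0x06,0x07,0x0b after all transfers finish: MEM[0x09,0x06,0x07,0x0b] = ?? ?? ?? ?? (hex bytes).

MEM[0x09,0x06,0x07,0x0b] = 5e 92 be 75

  after D0: wrote 2B at 0x05 = af9b
  after D1: wrote 3B at 0x0a = 9b262c
  after D2: wrote 3B at 0x0a = be5b9a
  after D3: wrote 7B at 0x06 = df142ab5f57557
  after D4: wrote 8B at 0x01 = f575575e3492be5b
  after D5: wrote 2B at 0x09 = 5e34
query mem[0x09]=0x5e, mem[0x06]=0x92, mem[0x07]=0xbe, mem[0x0b]=0x75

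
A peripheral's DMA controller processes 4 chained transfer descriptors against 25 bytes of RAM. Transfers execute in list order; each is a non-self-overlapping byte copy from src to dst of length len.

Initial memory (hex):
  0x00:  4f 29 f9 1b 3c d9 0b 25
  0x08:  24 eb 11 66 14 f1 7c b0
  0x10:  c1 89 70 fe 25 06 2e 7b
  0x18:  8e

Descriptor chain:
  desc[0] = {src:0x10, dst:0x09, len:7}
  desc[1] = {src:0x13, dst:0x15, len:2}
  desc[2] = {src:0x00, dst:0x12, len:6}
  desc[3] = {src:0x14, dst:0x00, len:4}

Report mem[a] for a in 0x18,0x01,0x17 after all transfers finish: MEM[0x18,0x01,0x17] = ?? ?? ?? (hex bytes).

D0: mem[0x09..0x0f] <- [c1 89 70 fe 25 06 2e]
D1: mem[0x15..0x16] <- [fe 25]
D2: mem[0x12..0x17] <- [4f 29 f9 1b 3c d9]
D3: mem[0x00..0x03] <- [f9 1b 3c d9]
query mem[0x18]=0x8e, mem[0x01]=0x1b, mem[0x17]=0xd9

MEM[0x18,0x01,0x17] = 8e 1b d9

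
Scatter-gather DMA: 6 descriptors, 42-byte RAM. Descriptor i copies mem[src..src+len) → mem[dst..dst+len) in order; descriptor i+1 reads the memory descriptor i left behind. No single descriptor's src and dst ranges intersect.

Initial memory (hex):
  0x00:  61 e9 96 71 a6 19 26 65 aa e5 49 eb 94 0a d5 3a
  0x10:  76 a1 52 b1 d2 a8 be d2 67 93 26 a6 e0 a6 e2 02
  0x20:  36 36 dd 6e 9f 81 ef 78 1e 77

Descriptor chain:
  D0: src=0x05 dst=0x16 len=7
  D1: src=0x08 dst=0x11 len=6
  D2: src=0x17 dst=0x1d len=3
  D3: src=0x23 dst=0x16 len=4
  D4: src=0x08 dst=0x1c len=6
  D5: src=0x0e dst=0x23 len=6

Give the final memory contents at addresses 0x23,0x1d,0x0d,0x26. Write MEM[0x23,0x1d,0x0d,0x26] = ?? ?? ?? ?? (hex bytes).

MEM[0x23,0x1d,0x0d,0x26] = d5 e5 0a aa

  after D0: wrote 7B at 0x16 = 192665aae549eb
  after D1: wrote 6B at 0x11 = aae549eb940a
  after D2: wrote 3B at 0x1d = 2665aa
  after D3: wrote 4B at 0x16 = 6e9f81ef
  after D4: wrote 6B at 0x1c = aae549eb940a
  after D5: wrote 6B at 0x23 = d53a76aae549
query mem[0x23]=0xd5, mem[0x1d]=0xe5, mem[0x0d]=0x0a, mem[0x26]=0xaa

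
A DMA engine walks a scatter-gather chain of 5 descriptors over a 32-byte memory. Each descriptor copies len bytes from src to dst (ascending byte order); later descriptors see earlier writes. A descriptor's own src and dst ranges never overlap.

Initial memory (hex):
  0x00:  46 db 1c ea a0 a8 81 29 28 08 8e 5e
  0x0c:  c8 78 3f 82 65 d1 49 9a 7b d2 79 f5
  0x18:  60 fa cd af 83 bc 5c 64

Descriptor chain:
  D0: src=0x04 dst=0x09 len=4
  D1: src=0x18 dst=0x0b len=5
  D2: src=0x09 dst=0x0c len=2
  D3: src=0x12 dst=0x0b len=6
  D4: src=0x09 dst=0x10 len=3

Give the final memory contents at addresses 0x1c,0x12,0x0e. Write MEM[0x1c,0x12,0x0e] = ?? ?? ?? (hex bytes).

  after D0: wrote 4B at 0x09 = a0a88129
  after D1: wrote 5B at 0x0b = 60facdaf83
  after D2: wrote 2B at 0x0c = a0a8
  after D3: wrote 6B at 0x0b = 499a7bd279f5
  after D4: wrote 3B at 0x10 = a0a849
query mem[0x1c]=0x83, mem[0x12]=0x49, mem[0x0e]=0xd2

MEM[0x1c,0x12,0x0e] = 83 49 d2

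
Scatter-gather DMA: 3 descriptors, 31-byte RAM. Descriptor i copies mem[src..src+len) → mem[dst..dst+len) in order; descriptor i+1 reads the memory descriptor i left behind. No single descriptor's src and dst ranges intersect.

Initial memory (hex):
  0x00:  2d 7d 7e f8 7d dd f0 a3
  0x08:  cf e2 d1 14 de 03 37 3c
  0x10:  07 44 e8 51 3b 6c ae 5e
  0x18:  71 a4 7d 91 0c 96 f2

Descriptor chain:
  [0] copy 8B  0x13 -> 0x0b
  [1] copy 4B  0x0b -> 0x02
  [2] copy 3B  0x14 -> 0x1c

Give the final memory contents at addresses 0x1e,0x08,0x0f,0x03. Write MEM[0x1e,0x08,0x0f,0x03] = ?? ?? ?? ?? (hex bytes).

[0] 0x13->0x0b len=8 : 51 3b 6c ae 5e 71 a4 7d
[1] 0x0b->0x02 len=4 : 51 3b 6c ae
[2] 0x14->0x1c len=3 : 3b 6c ae
query mem[0x1e]=0xae, mem[0x08]=0xcf, mem[0x0f]=0x5e, mem[0x03]=0x3b

MEM[0x1e,0x08,0x0f,0x03] = ae cf 5e 3b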